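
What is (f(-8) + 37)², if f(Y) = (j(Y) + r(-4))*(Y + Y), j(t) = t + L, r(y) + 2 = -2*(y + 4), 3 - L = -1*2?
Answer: 13689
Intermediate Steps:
L = 5 (L = 3 - (-1)*2 = 3 - 1*(-2) = 3 + 2 = 5)
r(y) = -10 - 2*y (r(y) = -2 - 2*(y + 4) = -2 - 2*(4 + y) = -2 + (-8 - 2*y) = -10 - 2*y)
j(t) = 5 + t (j(t) = t + 5 = 5 + t)
f(Y) = 2*Y*(3 + Y) (f(Y) = ((5 + Y) + (-10 - 2*(-4)))*(Y + Y) = ((5 + Y) + (-10 + 8))*(2*Y) = ((5 + Y) - 2)*(2*Y) = (3 + Y)*(2*Y) = 2*Y*(3 + Y))
(f(-8) + 37)² = (2*(-8)*(3 - 8) + 37)² = (2*(-8)*(-5) + 37)² = (80 + 37)² = 117² = 13689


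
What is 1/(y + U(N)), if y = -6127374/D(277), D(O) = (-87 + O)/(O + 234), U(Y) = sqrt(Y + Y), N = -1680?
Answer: -7082223115/116710866401825869 - 36100*I*sqrt(210)/2450928194438343249 ≈ -6.0682e-8 - 2.1345e-13*I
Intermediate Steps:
U(Y) = sqrt(2)*sqrt(Y) (U(Y) = sqrt(2*Y) = sqrt(2)*sqrt(Y))
D(O) = (-87 + O)/(234 + O)
y = -1565544057/95 (y = -6127374*(234 + 277)/(-87 + 277) = -6127374/(190/511) = -6127374/((1/511)*190) = -6127374/190/511 = -6127374*511/190 = -1565544057/95 ≈ -1.6479e+7)
1/(y + U(N)) = 1/(-1565544057/95 + sqrt(2)*sqrt(-1680)) = 1/(-1565544057/95 + sqrt(2)*(4*I*sqrt(105))) = 1/(-1565544057/95 + 4*I*sqrt(210))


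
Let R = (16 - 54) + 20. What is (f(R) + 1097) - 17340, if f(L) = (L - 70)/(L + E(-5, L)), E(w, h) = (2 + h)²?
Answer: -1932961/119 ≈ -16243.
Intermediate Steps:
R = -18 (R = -38 + 20 = -18)
f(L) = (-70 + L)/(L + (2 + L)²) (f(L) = (L - 70)/(L + (2 + L)²) = (-70 + L)/(L + (2 + L)²))
(f(R) + 1097) - 17340 = ((-70 - 18)/(-18 + (2 - 18)²) + 1097) - 17340 = (-88/(-18 + (-16)²) + 1097) - 17340 = (-88/(-18 + 256) + 1097) - 17340 = (-88/238 + 1097) - 17340 = ((1/238)*(-88) + 1097) - 17340 = (-44/119 + 1097) - 17340 = 130499/119 - 17340 = -1932961/119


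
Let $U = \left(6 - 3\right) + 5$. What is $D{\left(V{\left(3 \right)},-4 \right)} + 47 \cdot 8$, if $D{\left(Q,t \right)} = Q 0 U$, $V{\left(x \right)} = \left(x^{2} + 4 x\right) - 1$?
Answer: $376$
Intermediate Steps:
$U = 8$ ($U = \left(6 - 3\right) + 5 = 3 + 5 = 8$)
$V{\left(x \right)} = -1 + x^{2} + 4 x$
$D{\left(Q,t \right)} = 0$ ($D{\left(Q,t \right)} = Q 0 \cdot 8 = 0 \cdot 8 = 0$)
$D{\left(V{\left(3 \right)},-4 \right)} + 47 \cdot 8 = 0 + 47 \cdot 8 = 0 + 376 = 376$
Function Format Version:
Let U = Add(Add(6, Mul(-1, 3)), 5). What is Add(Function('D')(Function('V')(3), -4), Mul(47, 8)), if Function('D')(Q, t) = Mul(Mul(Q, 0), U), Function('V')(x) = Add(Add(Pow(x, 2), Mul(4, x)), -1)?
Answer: 376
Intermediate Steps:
U = 8 (U = Add(Add(6, -3), 5) = Add(3, 5) = 8)
Function('V')(x) = Add(-1, Pow(x, 2), Mul(4, x))
Function('D')(Q, t) = 0 (Function('D')(Q, t) = Mul(Mul(Q, 0), 8) = Mul(0, 8) = 0)
Add(Function('D')(Function('V')(3), -4), Mul(47, 8)) = Add(0, Mul(47, 8)) = Add(0, 376) = 376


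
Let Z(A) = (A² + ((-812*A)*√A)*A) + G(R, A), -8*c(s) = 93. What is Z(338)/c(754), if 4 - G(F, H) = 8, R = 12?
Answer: -304640/31 + 9647677312*√2/93 ≈ 1.4670e+8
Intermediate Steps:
G(F, H) = -4 (G(F, H) = 4 - 1*8 = 4 - 8 = -4)
c(s) = -93/8 (c(s) = -⅛*93 = -93/8)
Z(A) = -4 + A² - 812*A^(5/2) (Z(A) = (A² + ((-812*A)*√A)*A) - 4 = (A² + (-812*A^(3/2))*A) - 4 = (A² - 812*A^(5/2)) - 4 = -4 + A² - 812*A^(5/2))
Z(338)/c(754) = (-4 + 338² - 1205959664*√2)/(-93/8) = (-4 + 114244 - 1205959664*√2)*(-8/93) = (114240 - 1205959664*√2)*(-8/93) = -304640/31 + 9647677312*√2/93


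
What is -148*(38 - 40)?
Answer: 296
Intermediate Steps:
-148*(38 - 40) = -148*(-2) = 296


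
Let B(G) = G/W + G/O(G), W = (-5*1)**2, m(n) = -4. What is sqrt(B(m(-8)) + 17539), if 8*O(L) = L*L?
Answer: sqrt(438421)/5 ≈ 132.43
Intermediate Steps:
W = 25 (W = (-5)**2 = 25)
O(L) = L**2/8 (O(L) = (L*L)/8 = L**2/8)
B(G) = 8/G + G/25 (B(G) = G/25 + G/((G**2/8)) = G*(1/25) + G*(8/G**2) = G/25 + 8/G = 8/G + G/25)
sqrt(B(m(-8)) + 17539) = sqrt((8/(-4) + (1/25)*(-4)) + 17539) = sqrt((8*(-1/4) - 4/25) + 17539) = sqrt((-2 - 4/25) + 17539) = sqrt(-54/25 + 17539) = sqrt(438421/25) = sqrt(438421)/5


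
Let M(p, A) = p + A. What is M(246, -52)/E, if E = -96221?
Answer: -194/96221 ≈ -0.0020162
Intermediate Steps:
M(p, A) = A + p
M(246, -52)/E = (-52 + 246)/(-96221) = 194*(-1/96221) = -194/96221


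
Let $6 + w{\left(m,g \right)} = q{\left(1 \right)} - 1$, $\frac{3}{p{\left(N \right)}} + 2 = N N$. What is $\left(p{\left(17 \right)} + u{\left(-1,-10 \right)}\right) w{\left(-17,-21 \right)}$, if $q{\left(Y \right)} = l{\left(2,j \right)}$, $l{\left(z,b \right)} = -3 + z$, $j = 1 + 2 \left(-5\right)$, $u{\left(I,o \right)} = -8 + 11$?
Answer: $- \frac{6912}{287} \approx -24.084$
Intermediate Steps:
$u{\left(I,o \right)} = 3$
$p{\left(N \right)} = \frac{3}{-2 + N^{2}}$ ($p{\left(N \right)} = \frac{3}{-2 + N N} = \frac{3}{-2 + N^{2}}$)
$j = -9$ ($j = 1 - 10 = -9$)
$q{\left(Y \right)} = -1$ ($q{\left(Y \right)} = -3 + 2 = -1$)
$w{\left(m,g \right)} = -8$ ($w{\left(m,g \right)} = -6 - 2 = -8$)
$\left(p{\left(17 \right)} + u{\left(-1,-10 \right)}\right) w{\left(-17,-21 \right)} = \left(\frac{3}{-2 + 17^{2}} + 3\right) \left(-8\right) = \left(\frac{3}{-2 + 289} + 3\right) \left(-8\right) = \left(\frac{3}{287} + 3\right) \left(-8\right) = \frac{864}{287} \left(-8\right) = - \frac{6912}{287}$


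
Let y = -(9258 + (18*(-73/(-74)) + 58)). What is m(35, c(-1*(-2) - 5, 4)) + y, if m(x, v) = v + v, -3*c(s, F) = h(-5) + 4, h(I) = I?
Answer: -1035973/111 ≈ -9333.1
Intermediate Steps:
c(s, F) = ⅓ (c(s, F) = -(-5 + 4)/3 = -⅓*(-1) = ⅓)
m(x, v) = 2*v
y = -345349/37 (y = -(9258 + (18*(-73*(-1/74)) + 58)) = -(9258 + (18*(73/74) + 58)) = -(9258 + (657/37 + 58)) = -(9258 + 2803/37) = -1*345349/37 = -345349/37 ≈ -9333.8)
m(35, c(-1*(-2) - 5, 4)) + y = 2*(⅓) - 345349/37 = ⅔ - 345349/37 = -1035973/111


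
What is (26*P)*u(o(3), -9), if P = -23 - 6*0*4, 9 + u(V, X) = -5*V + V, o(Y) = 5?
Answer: 17342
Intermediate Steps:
u(V, X) = -9 - 4*V (u(V, X) = -9 + (-5*V + V) = -9 - 4*V)
P = -23 (P = -23 - 0*4 = -23 - 1*0 = -23 + 0 = -23)
(26*P)*u(o(3), -9) = (26*(-23))*(-9 - 4*5) = -598*(-9 - 20) = -598*(-29) = 17342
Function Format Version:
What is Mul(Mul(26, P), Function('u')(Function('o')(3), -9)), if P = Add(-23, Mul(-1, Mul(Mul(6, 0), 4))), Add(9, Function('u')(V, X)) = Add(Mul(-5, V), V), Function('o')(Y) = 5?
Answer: 17342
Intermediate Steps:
Function('u')(V, X) = Add(-9, Mul(-4, V)) (Function('u')(V, X) = Add(-9, Add(Mul(-5, V), V)) = Add(-9, Mul(-4, V)))
P = -23 (P = Add(-23, Mul(-1, Mul(0, 4))) = Add(-23, Mul(-1, 0)) = Add(-23, 0) = -23)
Mul(Mul(26, P), Function('u')(Function('o')(3), -9)) = Mul(Mul(26, -23), Add(-9, Mul(-4, 5))) = Mul(-598, Add(-9, -20)) = Mul(-598, -29) = 17342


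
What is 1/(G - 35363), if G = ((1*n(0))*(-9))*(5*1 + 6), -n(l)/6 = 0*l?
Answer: -1/35363 ≈ -2.8278e-5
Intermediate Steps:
n(l) = 0 (n(l) = -0*l = -6*0 = 0)
G = 0 (G = ((1*0)*(-9))*(5*1 + 6) = (0*(-9))*(5 + 6) = 0*11 = 0)
1/(G - 35363) = 1/(0 - 35363) = 1/(-35363) = -1/35363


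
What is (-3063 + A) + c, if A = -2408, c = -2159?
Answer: -7630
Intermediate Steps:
(-3063 + A) + c = (-3063 - 2408) - 2159 = -5471 - 2159 = -7630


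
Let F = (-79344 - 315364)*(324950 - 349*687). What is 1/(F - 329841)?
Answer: -1/33624320237 ≈ -2.9740e-11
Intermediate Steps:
F = -33623990396 (F = -394708*(324950 - 239763) = -394708*85187 = -33623990396)
1/(F - 329841) = 1/(-33623990396 - 329841) = 1/(-33624320237) = -1/33624320237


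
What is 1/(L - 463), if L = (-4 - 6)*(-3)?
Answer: -1/433 ≈ -0.0023095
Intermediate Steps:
L = 30 (L = -10*(-3) = 30)
1/(L - 463) = 1/(30 - 463) = 1/(-433) = -1/433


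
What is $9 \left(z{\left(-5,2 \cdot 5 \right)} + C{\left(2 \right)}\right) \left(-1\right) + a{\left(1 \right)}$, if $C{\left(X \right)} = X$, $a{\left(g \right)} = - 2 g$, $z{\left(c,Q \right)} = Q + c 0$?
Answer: $-110$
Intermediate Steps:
$z{\left(c,Q \right)} = Q$ ($z{\left(c,Q \right)} = Q + 0 = Q$)
$9 \left(z{\left(-5,2 \cdot 5 \right)} + C{\left(2 \right)}\right) \left(-1\right) + a{\left(1 \right)} = 9 \left(2 \cdot 5 + 2\right) \left(-1\right) - 2 = 9 \left(10 + 2\right) \left(-1\right) - 2 = 9 \cdot 12 \left(-1\right) - 2 = 9 \left(-12\right) - 2 = -108 - 2 = -110$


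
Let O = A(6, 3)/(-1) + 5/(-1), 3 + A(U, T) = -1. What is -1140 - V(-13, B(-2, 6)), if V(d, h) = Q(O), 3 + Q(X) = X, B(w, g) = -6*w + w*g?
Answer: -1136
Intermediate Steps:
A(U, T) = -4 (A(U, T) = -3 - 1 = -4)
O = -1 (O = -4/(-1) + 5/(-1) = -4*(-1) + 5*(-1) = 4 - 5 = -1)
B(w, g) = -6*w + g*w
Q(X) = -3 + X
V(d, h) = -4 (V(d, h) = -3 - 1 = -4)
-1140 - V(-13, B(-2, 6)) = -1140 - 1*(-4) = -1140 + 4 = -1136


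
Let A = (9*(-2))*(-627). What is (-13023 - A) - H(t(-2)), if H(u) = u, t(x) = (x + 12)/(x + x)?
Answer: -48613/2 ≈ -24307.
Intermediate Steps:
t(x) = (12 + x)/(2*x) (t(x) = (12 + x)/((2*x)) = (12 + x)*(1/(2*x)) = (12 + x)/(2*x))
A = 11286 (A = -18*(-627) = 11286)
(-13023 - A) - H(t(-2)) = (-13023 - 1*11286) - (12 - 2)/(2*(-2)) = (-13023 - 11286) - (-1)*10/(2*2) = -24309 - 1*(-5/2) = -24309 + 5/2 = -48613/2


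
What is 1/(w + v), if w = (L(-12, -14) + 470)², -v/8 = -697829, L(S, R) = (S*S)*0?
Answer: 1/5803532 ≈ 1.7231e-7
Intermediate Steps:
L(S, R) = 0 (L(S, R) = S²*0 = 0)
v = 5582632 (v = -8*(-697829) = 5582632)
w = 220900 (w = (0 + 470)² = 470² = 220900)
1/(w + v) = 1/(220900 + 5582632) = 1/5803532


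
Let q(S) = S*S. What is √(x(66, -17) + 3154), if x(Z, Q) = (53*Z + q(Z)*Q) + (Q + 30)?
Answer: I*√67387 ≈ 259.59*I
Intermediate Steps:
q(S) = S²
x(Z, Q) = 30 + Q + 53*Z + Q*Z² (x(Z, Q) = (53*Z + Z²*Q) + (Q + 30) = (53*Z + Q*Z²) + (30 + Q) = 30 + Q + 53*Z + Q*Z²)
√(x(66, -17) + 3154) = √((30 - 17 + 53*66 - 17*66²) + 3154) = √((30 - 17 + 3498 - 17*4356) + 3154) = √((30 - 17 + 3498 - 74052) + 3154) = √(-70541 + 3154) = √(-67387) = I*√67387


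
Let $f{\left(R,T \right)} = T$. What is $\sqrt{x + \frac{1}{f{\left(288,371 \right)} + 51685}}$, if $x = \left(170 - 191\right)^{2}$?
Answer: $\frac{\sqrt{33195383862}}{8676} \approx 21.0$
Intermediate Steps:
$x = 441$ ($x = \left(-21\right)^{2} = 441$)
$\sqrt{x + \frac{1}{f{\left(288,371 \right)} + 51685}} = \sqrt{441 + \frac{1}{371 + 51685}} = \sqrt{441 + \frac{1}{52056}} = \sqrt{\frac{22956697}{52056}} = \frac{\sqrt{33195383862}}{8676}$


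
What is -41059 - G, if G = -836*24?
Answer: -20995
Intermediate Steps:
G = -20064
-41059 - G = -41059 - 1*(-20064) = -41059 + 20064 = -20995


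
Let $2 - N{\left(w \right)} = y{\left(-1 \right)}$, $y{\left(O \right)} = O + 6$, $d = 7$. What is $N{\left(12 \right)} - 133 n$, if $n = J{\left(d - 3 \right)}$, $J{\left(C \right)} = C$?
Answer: $-535$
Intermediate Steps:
$n = 4$ ($n = 7 - 3 = 4$)
$y{\left(O \right)} = 6 + O$
$N{\left(w \right)} = -3$ ($N{\left(w \right)} = 2 - \left(6 - 1\right) = 2 - 5 = -3$)
$N{\left(12 \right)} - 133 n = -3 - 532 = -535$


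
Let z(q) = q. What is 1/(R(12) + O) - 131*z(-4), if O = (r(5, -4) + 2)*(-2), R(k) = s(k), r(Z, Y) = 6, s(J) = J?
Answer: 2095/4 ≈ 523.75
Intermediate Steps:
R(k) = k
O = -16 (O = (6 + 2)*(-2) = 8*(-2) = -16)
1/(R(12) + O) - 131*z(-4) = 1/(12 - 16) - 131*(-4) = 1/(-4) + 524 = -¼ + 524 = 2095/4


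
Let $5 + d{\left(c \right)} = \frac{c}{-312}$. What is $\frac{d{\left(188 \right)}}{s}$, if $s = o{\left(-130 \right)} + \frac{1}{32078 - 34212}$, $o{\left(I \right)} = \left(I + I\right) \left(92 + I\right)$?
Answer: $- \frac{466279}{822272841} \approx -0.00056706$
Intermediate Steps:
$d{\left(c \right)} = -5 - \frac{c}{312}$ ($d{\left(c \right)} = -5 + \frac{c}{-312} = -5 + c \left(- \frac{1}{312}\right) = -5 - \frac{c}{312}$)
$o{\left(I \right)} = 2 I \left(92 + I\right)$
$s = \frac{21083919}{2134}$ ($s = 2 \left(-130\right) \left(92 - 130\right) + \frac{1}{32078 - 34212} = 2 \left(-130\right) \left(-38\right) + \frac{1}{-2134} = 9880 - \frac{1}{2134} = \frac{21083919}{2134} \approx 9880.0$)
$\frac{d{\left(188 \right)}}{s} = \frac{-5 - \frac{47}{78}}{\frac{21083919}{2134}} = \left(-5 - \frac{47}{78}\right) \frac{2134}{21083919} = \left(- \frac{437}{78}\right) \frac{2134}{21083919} = - \frac{466279}{822272841}$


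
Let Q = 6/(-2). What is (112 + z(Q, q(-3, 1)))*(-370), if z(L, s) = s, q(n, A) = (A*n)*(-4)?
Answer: -45880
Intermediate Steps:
q(n, A) = -4*A*n
Q = -3 (Q = 6*(-½) = -3)
(112 + z(Q, q(-3, 1)))*(-370) = (112 - 4*1*(-3))*(-370) = (112 + 12)*(-370) = 124*(-370) = -45880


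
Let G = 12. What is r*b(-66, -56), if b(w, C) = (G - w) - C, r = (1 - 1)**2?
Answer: 0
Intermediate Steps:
r = 0 (r = 0**2 = 0)
b(w, C) = 12 - C - w (b(w, C) = (12 - w) - C = 12 - C - w)
r*b(-66, -56) = 0*(12 - 1*(-56) - 1*(-66)) = 0*(12 + 56 + 66) = 0*134 = 0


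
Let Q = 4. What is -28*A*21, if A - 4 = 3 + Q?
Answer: -6468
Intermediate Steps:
A = 11 (A = 4 + (3 + 4) = 4 + 7 = 11)
-28*A*21 = -28*11*21 = -308*21 = -6468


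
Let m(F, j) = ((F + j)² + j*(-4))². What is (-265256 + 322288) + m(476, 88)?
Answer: 100961306568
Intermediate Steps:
m(F, j) = ((F + j)² - 4*j)²
(-265256 + 322288) + m(476, 88) = (-265256 + 322288) + (-(476 + 88)² + 4*88)² = 57032 + (-1*564² + 352)² = 57032 + (-1*318096 + 352)² = 57032 + (-318096 + 352)² = 57032 + (-317744)² = 57032 + 100961249536 = 100961306568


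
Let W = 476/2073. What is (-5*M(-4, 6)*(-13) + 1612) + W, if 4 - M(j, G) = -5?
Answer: 4554857/2073 ≈ 2197.2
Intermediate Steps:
W = 476/2073 (W = 476*(1/2073) = 476/2073 ≈ 0.22962)
M(j, G) = 9 (M(j, G) = 4 - 1*(-5) = 4 + 5 = 9)
(-5*M(-4, 6)*(-13) + 1612) + W = (-5*9*(-13) + 1612) + 476/2073 = (-45*(-13) + 1612) + 476/2073 = (585 + 1612) + 476/2073 = 2197 + 476/2073 = 4554857/2073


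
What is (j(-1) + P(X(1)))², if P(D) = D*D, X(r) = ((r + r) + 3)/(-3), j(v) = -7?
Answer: 1444/81 ≈ 17.827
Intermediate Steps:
X(r) = -1 - 2*r/3 (X(r) = (2*r + 3)*(-⅓) = (3 + 2*r)*(-⅓) = -1 - 2*r/3)
P(D) = D²
(j(-1) + P(X(1)))² = (-7 + (-1 - ⅔*1)²)² = (-7 + (-1 - ⅔)²)² = (-7 + (-5/3)²)² = (-7 + 25/9)² = (-38/9)² = 1444/81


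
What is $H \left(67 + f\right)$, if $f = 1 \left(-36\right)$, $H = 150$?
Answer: $4650$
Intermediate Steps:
$f = -36$
$H \left(67 + f\right) = 150 \left(67 - 36\right) = 150 \cdot 31 = 4650$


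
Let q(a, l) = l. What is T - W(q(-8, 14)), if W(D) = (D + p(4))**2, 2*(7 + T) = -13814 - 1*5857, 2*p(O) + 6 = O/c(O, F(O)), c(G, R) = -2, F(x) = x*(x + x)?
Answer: -19885/2 ≈ -9942.5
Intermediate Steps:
F(x) = 2*x**2 (F(x) = x*(2*x) = 2*x**2)
p(O) = -3 - O/4 (p(O) = -3 + (O/(-2))/2 = -3 + (O*(-1/2))/2 = -3 + (-O/2)/2 = -3 - O/4)
T = -19685/2 (T = -7 + (-13814 - 1*5857)/2 = -7 + (-13814 - 5857)/2 = -7 + (1/2)*(-19671) = -7 - 19671/2 = -19685/2 ≈ -9842.5)
W(D) = (-4 + D)**2 (W(D) = (D + (-3 - 1/4*4))**2 = (D + (-3 - 1))**2 = (D - 4)**2 = (-4 + D)**2)
T - W(q(-8, 14)) = -19685/2 - (-4 + 14)**2 = -19685/2 - 1*10**2 = -19685/2 - 1*100 = -19685/2 - 100 = -19885/2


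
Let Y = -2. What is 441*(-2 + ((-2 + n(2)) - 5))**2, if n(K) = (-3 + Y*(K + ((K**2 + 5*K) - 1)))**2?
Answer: 514382400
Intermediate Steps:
n(K) = (-1 - 12*K - 2*K**2)**2 (n(K) = (-3 - 2*(K + ((K**2 + 5*K) - 1)))**2 = (-3 - 2*(K + (-1 + K**2 + 5*K)))**2 = (-3 - 2*(-1 + K**2 + 6*K))**2 = (-3 + (2 - 12*K - 2*K**2))**2 = (-1 - 12*K - 2*K**2)**2)
441*(-2 + ((-2 + n(2)) - 5))**2 = 441*(-2 + ((-2 + (1 + 2*2**2 + 12*2)**2) - 5))**2 = 441*(-2 + ((-2 + (1 + 2*4 + 24)**2) - 5))**2 = 441*(-2 + ((-2 + (1 + 8 + 24)**2) - 5))**2 = 441*(-2 + ((-2 + 33**2) - 5))**2 = 441*(-2 + ((-2 + 1089) - 5))**2 = 441*(-2 + (1087 - 5))**2 = 441*(-2 + 1082)**2 = 441*1080**2 = 441*1166400 = 514382400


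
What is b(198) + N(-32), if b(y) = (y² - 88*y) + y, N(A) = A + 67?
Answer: 22013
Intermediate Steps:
N(A) = 67 + A
b(y) = y² - 87*y
b(198) + N(-32) = 198*(-87 + 198) + (67 - 32) = 198*111 + 35 = 21978 + 35 = 22013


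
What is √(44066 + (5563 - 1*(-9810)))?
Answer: √59439 ≈ 243.80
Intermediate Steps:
√(44066 + (5563 - 1*(-9810))) = √(44066 + (5563 + 9810)) = √(44066 + 15373) = √59439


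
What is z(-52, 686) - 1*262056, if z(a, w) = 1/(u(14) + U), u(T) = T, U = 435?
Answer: -117663143/449 ≈ -2.6206e+5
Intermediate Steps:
z(a, w) = 1/449 (z(a, w) = 1/(14 + 435) = 1/449)
z(-52, 686) - 1*262056 = 1/449 - 1*262056 = 1/449 - 262056 = -117663143/449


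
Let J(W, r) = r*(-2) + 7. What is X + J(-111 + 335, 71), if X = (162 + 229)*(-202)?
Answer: -79117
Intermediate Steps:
J(W, r) = 7 - 2*r (J(W, r) = -2*r + 7 = 7 - 2*r)
X = -78982 (X = 391*(-202) = -78982)
X + J(-111 + 335, 71) = -78982 + (7 - 2*71) = -78982 + (7 - 142) = -78982 - 135 = -79117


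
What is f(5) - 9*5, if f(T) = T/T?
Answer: -44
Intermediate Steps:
f(T) = 1
f(5) - 9*5 = 1 - 9*5 = 1 - 45 = -44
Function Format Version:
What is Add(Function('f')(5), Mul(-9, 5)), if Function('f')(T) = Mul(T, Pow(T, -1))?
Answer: -44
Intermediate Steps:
Function('f')(T) = 1
Add(Function('f')(5), Mul(-9, 5)) = Add(1, Mul(-9, 5)) = Add(1, -45) = -44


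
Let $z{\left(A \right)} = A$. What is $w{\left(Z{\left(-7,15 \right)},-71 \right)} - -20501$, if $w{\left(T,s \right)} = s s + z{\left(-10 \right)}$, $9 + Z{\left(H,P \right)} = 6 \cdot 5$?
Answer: $25532$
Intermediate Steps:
$Z{\left(H,P \right)} = 21$ ($Z{\left(H,P \right)} = -9 + 6 \cdot 5 = -9 + 30 = 21$)
$w{\left(T,s \right)} = -10 + s^{2}$ ($w{\left(T,s \right)} = s s - 10 = s^{2} - 10 = -10 + s^{2}$)
$w{\left(Z{\left(-7,15 \right)},-71 \right)} - -20501 = \left(-10 + \left(-71\right)^{2}\right) - -20501 = \left(-10 + 5041\right) + 20501 = 5031 + 20501 = 25532$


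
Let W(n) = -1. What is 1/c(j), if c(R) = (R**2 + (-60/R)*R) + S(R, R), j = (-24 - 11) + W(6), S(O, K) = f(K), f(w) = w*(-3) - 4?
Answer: 1/1340 ≈ 0.00074627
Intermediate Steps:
f(w) = -4 - 3*w (f(w) = -3*w - 4 = -4 - 3*w)
S(O, K) = -4 - 3*K
j = -36 (j = (-24 - 11) - 1 = -35 - 1 = -36)
c(R) = -64 + R**2 - 3*R (c(R) = (R**2 + (-60/R)*R) + (-4 - 3*R) = (R**2 - 60) + (-4 - 3*R) = (-60 + R**2) + (-4 - 3*R) = -64 + R**2 - 3*R)
1/c(j) = 1/(-64 + (-36)**2 - 3*(-36)) = 1/(-64 + 1296 + 108) = 1/1340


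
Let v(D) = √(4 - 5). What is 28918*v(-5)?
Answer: 28918*I ≈ 28918.0*I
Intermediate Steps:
v(D) = I (v(D) = √(-1) = I)
28918*v(-5) = 28918*I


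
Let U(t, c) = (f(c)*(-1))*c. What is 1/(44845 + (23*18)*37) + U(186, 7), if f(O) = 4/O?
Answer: -240651/60163 ≈ -4.0000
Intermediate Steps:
U(t, c) = -4 (U(t, c) = ((4/c)*(-1))*c = (-4/c)*c = -4)
1/(44845 + (23*18)*37) + U(186, 7) = 1/(44845 + (23*18)*37) - 4 = 1/(44845 + 414*37) - 4 = 1/(44845 + 15318) - 4 = 1/60163 - 4 = -240651/60163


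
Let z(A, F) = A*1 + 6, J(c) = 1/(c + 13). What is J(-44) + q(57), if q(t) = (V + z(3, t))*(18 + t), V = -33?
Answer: -55801/31 ≈ -1800.0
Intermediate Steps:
J(c) = 1/(13 + c)
z(A, F) = 6 + A (z(A, F) = A + 6 = 6 + A)
q(t) = -432 - 24*t (q(t) = (-33 + (6 + 3))*(18 + t) = (-33 + 9)*(18 + t) = -24*(18 + t) = -432 - 24*t)
J(-44) + q(57) = 1/(13 - 44) + (-432 - 24*57) = 1/(-31) + (-432 - 1368) = -1/31 - 1800 = -55801/31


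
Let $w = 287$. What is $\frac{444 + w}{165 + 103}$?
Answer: $\frac{731}{268} \approx 2.7276$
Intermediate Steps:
$\frac{444 + w}{165 + 103} = \frac{444 + 287}{165 + 103} = \frac{731}{268}$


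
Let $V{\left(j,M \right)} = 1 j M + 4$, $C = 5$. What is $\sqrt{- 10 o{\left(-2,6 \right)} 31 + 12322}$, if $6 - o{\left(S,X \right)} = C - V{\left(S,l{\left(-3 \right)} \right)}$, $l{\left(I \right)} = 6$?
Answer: $2 \sqrt{3623} \approx 120.38$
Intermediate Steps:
$V{\left(j,M \right)} = 4 + M j$ ($V{\left(j,M \right)} = j M + 4 = M j + 4 = 4 + M j$)
$o{\left(S,X \right)} = 5 + 6 S$ ($o{\left(S,X \right)} = 6 - \left(5 - \left(4 + 6 S\right)\right) = 6 - \left(1 - 6 S\right) = 6 + \left(-1 + 6 S\right) = 5 + 6 S$)
$\sqrt{- 10 o{\left(-2,6 \right)} 31 + 12322} = \sqrt{- 10 \left(5 + 6 \left(-2\right)\right) 31 + 12322} = \sqrt{- 10 \left(5 - 12\right) 31 + 12322} = \sqrt{\left(-10\right) \left(-7\right) 31 + 12322} = \sqrt{70 \cdot 31 + 12322} = \sqrt{2170 + 12322} = \sqrt{14492} = 2 \sqrt{3623}$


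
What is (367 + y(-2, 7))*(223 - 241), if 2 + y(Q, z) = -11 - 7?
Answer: -6246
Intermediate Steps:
y(Q, z) = -20 (y(Q, z) = -2 + (-11 - 7) = -2 - 18 = -20)
(367 + y(-2, 7))*(223 - 241) = (367 - 20)*(223 - 241) = 347*(-18) = -6246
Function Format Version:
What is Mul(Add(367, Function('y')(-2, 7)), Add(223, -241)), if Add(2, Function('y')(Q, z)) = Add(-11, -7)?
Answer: -6246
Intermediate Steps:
Function('y')(Q, z) = -20 (Function('y')(Q, z) = Add(-2, Add(-11, -7)) = Add(-2, -18) = -20)
Mul(Add(367, Function('y')(-2, 7)), Add(223, -241)) = Mul(Add(367, -20), Add(223, -241)) = Mul(347, -18) = -6246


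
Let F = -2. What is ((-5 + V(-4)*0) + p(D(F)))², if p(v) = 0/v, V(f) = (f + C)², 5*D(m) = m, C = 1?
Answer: 25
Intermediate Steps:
D(m) = m/5
V(f) = (1 + f)² (V(f) = (f + 1)² = (1 + f)²)
p(v) = 0
((-5 + V(-4)*0) + p(D(F)))² = ((-5 + (1 - 4)²*0) + 0)² = ((-5 + (-3)²*0) + 0)² = ((-5 + 9*0) + 0)² = ((-5 + 0) + 0)² = (-5 + 0)² = (-5)² = 25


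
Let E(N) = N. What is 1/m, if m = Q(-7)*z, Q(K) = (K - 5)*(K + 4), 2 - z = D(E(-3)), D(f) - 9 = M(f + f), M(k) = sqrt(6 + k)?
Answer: -1/252 ≈ -0.0039683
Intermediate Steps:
D(f) = 9 + sqrt(6 + 2*f) (D(f) = 9 + sqrt(6 + (f + f)) = 9 + sqrt(6 + 2*f))
z = -7 (z = 2 - (9 + sqrt(6 + 2*(-3))) = 2 - (9 + sqrt(6 - 6)) = 2 - (9 + sqrt(0)) = 2 - (9 + 0) = 2 - 1*9 = 2 - 9 = -7)
Q(K) = (-5 + K)*(4 + K)
m = -252 (m = (-20 + (-7)**2 - 1*(-7))*(-7) = (-20 + 49 + 7)*(-7) = 36*(-7) = -252)
1/m = 1/(-252) = -1/252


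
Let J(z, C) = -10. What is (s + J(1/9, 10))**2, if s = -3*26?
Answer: 7744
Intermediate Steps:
s = -78
(s + J(1/9, 10))**2 = (-78 - 10)**2 = (-88)**2 = 7744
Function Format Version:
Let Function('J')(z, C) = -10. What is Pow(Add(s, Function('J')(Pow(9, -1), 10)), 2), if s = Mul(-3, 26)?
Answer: 7744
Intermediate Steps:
s = -78
Pow(Add(s, Function('J')(Pow(9, -1), 10)), 2) = Pow(Add(-78, -10), 2) = Pow(-88, 2) = 7744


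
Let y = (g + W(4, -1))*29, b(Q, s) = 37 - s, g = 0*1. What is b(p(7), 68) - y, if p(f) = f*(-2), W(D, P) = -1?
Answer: -2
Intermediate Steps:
g = 0
p(f) = -2*f
y = -29 (y = (0 - 1)*29 = -1*29 = -29)
b(p(7), 68) - y = (37 - 1*68) - 1*(-29) = (37 - 68) + 29 = -31 + 29 = -2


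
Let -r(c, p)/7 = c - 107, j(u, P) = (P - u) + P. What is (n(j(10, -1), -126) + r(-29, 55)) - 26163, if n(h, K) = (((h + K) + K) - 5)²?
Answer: 47150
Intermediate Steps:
j(u, P) = -u + 2*P
n(h, K) = (-5 + h + 2*K)² (n(h, K) = (((K + h) + K) - 5)² = ((h + 2*K) - 5)² = (-5 + h + 2*K)²)
r(c, p) = 749 - 7*c (r(c, p) = -7*(c - 107) = -7*(-107 + c) = 749 - 7*c)
(n(j(10, -1), -126) + r(-29, 55)) - 26163 = ((-5 + (-1*10 + 2*(-1)) + 2*(-126))² + (749 - 7*(-29))) - 26163 = ((-5 + (-10 - 2) - 252)² + (749 + 203)) - 26163 = ((-5 - 12 - 252)² + 952) - 26163 = ((-269)² + 952) - 26163 = (72361 + 952) - 26163 = 73313 - 26163 = 47150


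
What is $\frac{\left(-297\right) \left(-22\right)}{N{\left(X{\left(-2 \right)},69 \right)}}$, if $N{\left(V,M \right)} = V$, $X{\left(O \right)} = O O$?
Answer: $\frac{3267}{2} \approx 1633.5$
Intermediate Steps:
$X{\left(O \right)} = O^{2}$
$\frac{\left(-297\right) \left(-22\right)}{N{\left(X{\left(-2 \right)},69 \right)}} = \frac{\left(-297\right) \left(-22\right)}{\left(-2\right)^{2}} = \frac{6534}{4} = 6534 \cdot \frac{1}{4} = \frac{3267}{2}$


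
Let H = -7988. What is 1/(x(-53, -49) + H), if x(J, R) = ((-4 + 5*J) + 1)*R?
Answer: 1/5144 ≈ 0.00019440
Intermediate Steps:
x(J, R) = R*(-3 + 5*J) (x(J, R) = (-3 + 5*J)*R = R*(-3 + 5*J))
1/(x(-53, -49) + H) = 1/(-49*(-3 + 5*(-53)) - 7988) = 1/(-49*(-3 - 265) - 7988) = 1/(-49*(-268) - 7988) = 1/(13132 - 7988) = 1/5144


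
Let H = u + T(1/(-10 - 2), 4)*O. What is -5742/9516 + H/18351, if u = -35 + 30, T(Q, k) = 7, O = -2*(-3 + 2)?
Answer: -1949737/3233854 ≈ -0.60291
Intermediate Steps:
O = 2 (O = -2*(-1) = 2)
u = -5
H = 9 (H = -5 + 7*2 = -5 + 14 = 9)
-5742/9516 + H/18351 = -5742/9516 + 9/18351 = -5742*1/9516 + 9*(1/18351) = -957/1586 + 1/2039 = -1949737/3233854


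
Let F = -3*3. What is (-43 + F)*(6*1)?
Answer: -312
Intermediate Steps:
F = -9
(-43 + F)*(6*1) = (-43 - 9)*(6*1) = -52*6 = -312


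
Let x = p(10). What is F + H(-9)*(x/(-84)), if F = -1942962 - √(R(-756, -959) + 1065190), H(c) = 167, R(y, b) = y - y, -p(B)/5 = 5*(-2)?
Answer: -81608579/42 - √1065190 ≈ -1.9441e+6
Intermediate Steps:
p(B) = 50 (p(B) = -25*(-2) = -5*(-10) = 50)
x = 50
R(y, b) = 0
F = -1942962 - √1065190 (F = -1942962 - √(0 + 1065190) = -1942962 - √1065190 ≈ -1.9440e+6)
F + H(-9)*(x/(-84)) = (-1942962 - √1065190) + 167*(50/(-84)) = (-1942962 - √1065190) + 167*(50*(-1/84)) = (-1942962 - √1065190) + 167*(-25/42) = (-1942962 - √1065190) - 4175/42 = -81608579/42 - √1065190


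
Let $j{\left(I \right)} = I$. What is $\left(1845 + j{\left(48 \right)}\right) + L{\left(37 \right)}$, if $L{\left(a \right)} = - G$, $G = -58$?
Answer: $1951$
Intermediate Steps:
$L{\left(a \right)} = 58$ ($L{\left(a \right)} = \left(-1\right) \left(-58\right) = 58$)
$\left(1845 + j{\left(48 \right)}\right) + L{\left(37 \right)} = \left(1845 + 48\right) + 58 = 1893 + 58 = 1951$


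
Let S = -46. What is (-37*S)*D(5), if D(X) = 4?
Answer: 6808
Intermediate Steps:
(-37*S)*D(5) = -37*(-46)*4 = 1702*4 = 6808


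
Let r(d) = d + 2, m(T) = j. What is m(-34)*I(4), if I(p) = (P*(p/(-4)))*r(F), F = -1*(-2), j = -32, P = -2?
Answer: -256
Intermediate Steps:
m(T) = -32
F = 2
r(d) = 2 + d
I(p) = 2*p (I(p) = (-2*p/(-4))*(2 + 2) = -2*p*(-1)/4*4 = -(-1)*p/2*4 = (p/2)*4 = 2*p)
m(-34)*I(4) = -64*4 = -32*8 = -256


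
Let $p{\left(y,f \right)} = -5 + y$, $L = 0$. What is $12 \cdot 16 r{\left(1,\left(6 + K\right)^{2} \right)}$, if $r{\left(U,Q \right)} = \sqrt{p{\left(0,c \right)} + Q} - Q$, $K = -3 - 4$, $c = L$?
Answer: $-192 + 384 i \approx -192.0 + 384.0 i$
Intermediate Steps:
$c = 0$
$K = -7$ ($K = -3 - 4 = -7$)
$r{\left(U,Q \right)} = \sqrt{-5 + Q} - Q$ ($r{\left(U,Q \right)} = \sqrt{\left(-5 + 0\right) + Q} - Q = \sqrt{-5 + Q} - Q$)
$12 \cdot 16 r{\left(1,\left(6 + K\right)^{2} \right)} = 12 \cdot 16 \left(\sqrt{-5 + \left(6 - 7\right)^{2}} - \left(6 - 7\right)^{2}\right) = 192 \left(\sqrt{-5 + \left(-1\right)^{2}} - \left(-1\right)^{2}\right) = 192 \left(\sqrt{-5 + 1} - 1\right) = 192 \left(\sqrt{-4} - 1\right) = 192 \left(2 i - 1\right) = 192 \left(-1 + 2 i\right) = -192 + 384 i$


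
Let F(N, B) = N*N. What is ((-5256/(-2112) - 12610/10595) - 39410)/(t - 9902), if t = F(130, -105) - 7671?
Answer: 565278415/9653512 ≈ 58.557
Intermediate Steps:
F(N, B) = N**2
t = 9229 (t = 130**2 - 7671 = 16900 - 7671 = 9229)
((-5256/(-2112) - 12610/10595) - 39410)/(t - 9902) = ((-5256/(-2112) - 12610/10595) - 39410)/(9229 - 9902) = ((-5256*(-1/2112) - 12610*1/10595) - 39410)/(-673) = ((219/88 - 194/163) - 39410)*(-1/673) = (18625/14344 - 39410)*(-1/673) = -565278415/14344*(-1/673) = 565278415/9653512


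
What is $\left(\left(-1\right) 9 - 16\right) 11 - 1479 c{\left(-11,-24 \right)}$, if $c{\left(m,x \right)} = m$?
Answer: $15994$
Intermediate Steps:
$\left(\left(-1\right) 9 - 16\right) 11 - 1479 c{\left(-11,-24 \right)} = \left(\left(-1\right) 9 - 16\right) 11 - -16269 = \left(-9 - 16\right) 11 + 16269 = \left(-25\right) 11 + 16269 = -275 + 16269 = 15994$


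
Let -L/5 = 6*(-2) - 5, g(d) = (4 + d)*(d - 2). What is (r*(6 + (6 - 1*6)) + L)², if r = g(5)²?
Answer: 19882681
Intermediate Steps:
g(d) = (-2 + d)*(4 + d) (g(d) = (4 + d)*(-2 + d) = (-2 + d)*(4 + d))
r = 729 (r = (-8 + 5² + 2*5)² = (-8 + 25 + 10)² = 27² = 729)
L = 85 (L = -5*(6*(-2) - 5) = -5*(-12 - 5) = -5*(-17) = 85)
(r*(6 + (6 - 1*6)) + L)² = (729*(6 + (6 - 1*6)) + 85)² = (729*(6 + (6 - 6)) + 85)² = (729*(6 + 0) + 85)² = (729*6 + 85)² = (4374 + 85)² = 4459² = 19882681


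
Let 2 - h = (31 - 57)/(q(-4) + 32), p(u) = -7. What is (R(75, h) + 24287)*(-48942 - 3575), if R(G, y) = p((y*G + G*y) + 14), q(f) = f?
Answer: -1275112760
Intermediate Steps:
h = 41/14 (h = 2 - (31 - 57)/(-4 + 32) = 2 - (-26)/28 = 2 - 1*(-13/14) = 2 + 13/14 = 41/14 ≈ 2.9286)
R(G, y) = -7
(R(75, h) + 24287)*(-48942 - 3575) = (-7 + 24287)*(-48942 - 3575) = 24280*(-52517) = -1275112760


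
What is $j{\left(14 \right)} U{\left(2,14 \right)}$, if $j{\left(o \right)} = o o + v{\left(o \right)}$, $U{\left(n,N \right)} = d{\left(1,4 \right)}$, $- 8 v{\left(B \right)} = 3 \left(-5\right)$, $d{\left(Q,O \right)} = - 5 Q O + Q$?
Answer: $- \frac{30077}{8} \approx -3759.6$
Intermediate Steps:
$d{\left(Q,O \right)} = Q - 5 O Q$ ($d{\left(Q,O \right)} = - 5 O Q + Q = Q - 5 O Q$)
$v{\left(B \right)} = \frac{15}{8}$ ($v{\left(B \right)} = - \frac{3 \left(-5\right)}{8} = \left(- \frac{1}{8}\right) \left(-15\right) = \frac{15}{8}$)
$U{\left(n,N \right)} = -19$ ($U{\left(n,N \right)} = 1 \left(1 - 20\right) = 1 \left(-19\right) = -19$)
$j{\left(o \right)} = \frac{15}{8} + o^{2}$ ($j{\left(o \right)} = o o + \frac{15}{8} = o^{2} + \frac{15}{8} = \frac{15}{8} + o^{2}$)
$j{\left(14 \right)} U{\left(2,14 \right)} = \left(\frac{15}{8} + 14^{2}\right) \left(-19\right) = \left(\frac{15}{8} + 196\right) \left(-19\right) = \frac{1583}{8} \left(-19\right) = - \frac{30077}{8}$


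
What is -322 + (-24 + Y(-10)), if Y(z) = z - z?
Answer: -346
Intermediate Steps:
Y(z) = 0
-322 + (-24 + Y(-10)) = -322 + (-24 + 0) = -322 - 24 = -346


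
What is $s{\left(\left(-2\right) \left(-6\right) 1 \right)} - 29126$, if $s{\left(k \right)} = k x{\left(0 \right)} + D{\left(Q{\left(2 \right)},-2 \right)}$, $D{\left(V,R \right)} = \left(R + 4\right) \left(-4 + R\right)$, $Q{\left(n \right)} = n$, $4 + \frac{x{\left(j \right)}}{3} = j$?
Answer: $-29282$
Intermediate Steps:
$x{\left(j \right)} = -12 + 3 j$
$D{\left(V,R \right)} = \left(-4 + R\right) \left(4 + R\right)$ ($D{\left(V,R \right)} = \left(4 + R\right) \left(-4 + R\right) = \left(-4 + R\right) \left(4 + R\right)$)
$s{\left(k \right)} = -12 - 12 k$ ($s{\left(k \right)} = k \left(-12 + 3 \cdot 0\right) - \left(16 - \left(-2\right)^{2}\right) = k \left(-12 + 0\right) + \left(-16 + 4\right) = k \left(-12\right) - 12 = - 12 k - 12 = -12 - 12 k$)
$s{\left(\left(-2\right) \left(-6\right) 1 \right)} - 29126 = \left(-12 - 12 \left(-2\right) \left(-6\right) 1\right) - 29126 = \left(-12 - 12 \cdot 12 \cdot 1\right) - 29126 = \left(-12 - 144\right) - 29126 = -156 - 29126 = -29282$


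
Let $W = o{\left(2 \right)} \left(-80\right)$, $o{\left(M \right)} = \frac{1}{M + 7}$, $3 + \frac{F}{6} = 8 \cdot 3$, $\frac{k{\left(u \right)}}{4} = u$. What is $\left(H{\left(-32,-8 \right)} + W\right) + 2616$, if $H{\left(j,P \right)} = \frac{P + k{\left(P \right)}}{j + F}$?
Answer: $\frac{1102628}{423} \approx 2606.7$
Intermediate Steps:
$k{\left(u \right)} = 4 u$
$F = 126$ ($F = -18 + 6 \cdot 8 \cdot 3 = -18 + 6 \cdot 24 = -18 + 144 = 126$)
$o{\left(M \right)} = \frac{1}{7 + M}$
$H{\left(j,P \right)} = \frac{5 P}{126 + j}$ ($H{\left(j,P \right)} = \frac{P + 4 P}{j + 126} = \frac{5 P}{126 + j}$)
$W = - \frac{80}{9}$ ($W = \frac{1}{7 + 2} \left(-80\right) = \frac{1}{9} \left(-80\right) = - \frac{80}{9} \approx -8.8889$)
$\left(H{\left(-32,-8 \right)} + W\right) + 2616 = \left(5 \left(-8\right) \frac{1}{126 - 32} - \frac{80}{9}\right) + 2616 = \left(5 \left(-8\right) \frac{1}{94} - \frac{80}{9}\right) + 2616 = \left(- \frac{20}{47} - \frac{80}{9}\right) + 2616 = - \frac{3940}{423} + 2616 = \frac{1102628}{423}$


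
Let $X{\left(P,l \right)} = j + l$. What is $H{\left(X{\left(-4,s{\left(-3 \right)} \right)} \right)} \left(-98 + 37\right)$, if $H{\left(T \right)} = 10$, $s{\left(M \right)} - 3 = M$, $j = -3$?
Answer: $-610$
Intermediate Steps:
$s{\left(M \right)} = 3 + M$
$X{\left(P,l \right)} = -3 + l$
$H{\left(X{\left(-4,s{\left(-3 \right)} \right)} \right)} \left(-98 + 37\right) = 10 \left(-98 + 37\right) = 10 \left(-61\right) = -610$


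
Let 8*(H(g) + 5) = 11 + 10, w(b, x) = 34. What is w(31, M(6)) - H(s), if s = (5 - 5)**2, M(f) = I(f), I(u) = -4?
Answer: 291/8 ≈ 36.375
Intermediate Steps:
M(f) = -4
s = 0 (s = 0**2 = 0)
H(g) = -19/8 (H(g) = -5 + (11 + 10)/8 = -5 + (1/8)*21 = -5 + 21/8 = -19/8)
w(31, M(6)) - H(s) = 34 - 1*(-19/8) = 34 + 19/8 = 291/8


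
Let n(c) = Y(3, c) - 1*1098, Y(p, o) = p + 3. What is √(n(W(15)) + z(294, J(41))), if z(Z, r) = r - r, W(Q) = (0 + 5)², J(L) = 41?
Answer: 2*I*√273 ≈ 33.045*I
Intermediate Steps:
Y(p, o) = 3 + p
W(Q) = 25 (W(Q) = 5² = 25)
z(Z, r) = 0
n(c) = -1092 (n(c) = (3 + 3) - 1*1098 = 6 - 1098 = -1092)
√(n(W(15)) + z(294, J(41))) = √(-1092 + 0) = √(-1092) = 2*I*√273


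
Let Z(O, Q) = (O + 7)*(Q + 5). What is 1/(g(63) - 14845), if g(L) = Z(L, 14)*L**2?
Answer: 1/5263925 ≈ 1.8997e-7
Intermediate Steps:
Z(O, Q) = (5 + Q)*(7 + O) (Z(O, Q) = (7 + O)*(5 + Q) = (5 + Q)*(7 + O))
g(L) = L**2*(133 + 19*L) (g(L) = (35 + 5*L + 7*14 + L*14)*L**2 = (35 + 5*L + 98 + 14*L)*L**2 = (133 + 19*L)*L**2 = L**2*(133 + 19*L))
1/(g(63) - 14845) = 1/(19*63**2*(7 + 63) - 14845) = 1/(19*3969*70 - 14845) = 1/(5278770 - 14845) = 1/5263925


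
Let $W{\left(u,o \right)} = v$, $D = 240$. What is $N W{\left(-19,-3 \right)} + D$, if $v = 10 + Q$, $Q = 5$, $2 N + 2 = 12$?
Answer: $315$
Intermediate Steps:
$N = 5$ ($N = -1 + \frac{1}{2} \cdot 12 = -1 + 6 = 5$)
$v = 15$ ($v = 10 + 5 = 15$)
$W{\left(u,o \right)} = 15$
$N W{\left(-19,-3 \right)} + D = 5 \cdot 15 + 240 = 75 + 240 = 315$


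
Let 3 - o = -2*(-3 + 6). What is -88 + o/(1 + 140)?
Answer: -4133/47 ≈ -87.936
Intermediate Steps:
o = 9 (o = 3 - (-2)*(-3 + 6) = 3 - (-2)*3 = 3 - 1*(-6) = 3 + 6 = 9)
-88 + o/(1 + 140) = -88 + 9/(1 + 140) = -88 + 9/141 = -88 + 9*(1/141) = -88 + 3/47 = -4133/47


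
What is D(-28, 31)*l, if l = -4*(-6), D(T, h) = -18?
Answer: -432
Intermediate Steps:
l = 24
D(-28, 31)*l = -18*24 = -432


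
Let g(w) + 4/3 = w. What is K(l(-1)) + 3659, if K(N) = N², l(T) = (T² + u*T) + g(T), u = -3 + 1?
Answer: 32935/9 ≈ 3659.4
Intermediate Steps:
g(w) = -4/3 + w
u = -2
l(T) = -4/3 + T² - T (l(T) = (T² - 2*T) + (-4/3 + T) = -4/3 + T² - T)
K(l(-1)) + 3659 = (-4/3 + (-1)² - 1*(-1))² + 3659 = (-4/3 + 1 + 1)² + 3659 = (⅔)² + 3659 = 4/9 + 3659 = 32935/9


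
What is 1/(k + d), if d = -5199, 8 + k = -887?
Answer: -1/6094 ≈ -0.00016410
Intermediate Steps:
k = -895 (k = -8 - 887 = -895)
1/(k + d) = 1/(-895 - 5199) = 1/(-6094) = -1/6094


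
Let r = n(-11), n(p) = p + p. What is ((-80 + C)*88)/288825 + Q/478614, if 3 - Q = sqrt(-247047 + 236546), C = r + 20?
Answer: -1150937383/46078562850 - I*sqrt(10501)/478614 ≈ -0.024978 - 0.00021411*I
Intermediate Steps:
n(p) = 2*p
r = -22 (r = 2*(-11) = -22)
C = -2 (C = -22 + 20 = -2)
Q = 3 - I*sqrt(10501) (Q = 3 - sqrt(-247047 + 236546) = 3 - sqrt(-10501) = 3 - I*sqrt(10501) ≈ 3.0 - 102.47*I)
((-80 + C)*88)/288825 + Q/478614 = ((-80 - 2)*88)/288825 + (3 - I*sqrt(10501))/478614 = -82*88*(1/288825) + (3 - I*sqrt(10501))*(1/478614) = -7216*1/288825 + (1/159538 - I*sqrt(10501)/478614) = -7216/288825 + (1/159538 - I*sqrt(10501)/478614) = -1150937383/46078562850 - I*sqrt(10501)/478614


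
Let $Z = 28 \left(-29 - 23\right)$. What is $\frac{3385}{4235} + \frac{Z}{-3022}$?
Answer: $\frac{1639563}{1279817} \approx 1.2811$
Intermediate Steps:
$Z = -1456$ ($Z = 28 \left(-52\right) = -1456$)
$\frac{3385}{4235} + \frac{Z}{-3022} = \frac{3385}{4235} - \frac{1456}{-3022} = 3385 \cdot \frac{1}{4235} - - \frac{728}{1511} = \frac{677}{847} + \frac{728}{1511} = \frac{1639563}{1279817}$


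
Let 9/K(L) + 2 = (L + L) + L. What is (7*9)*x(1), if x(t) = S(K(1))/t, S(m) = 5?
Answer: 315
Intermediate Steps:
K(L) = 9/(-2 + 3*L) (K(L) = 9/(-2 + ((L + L) + L)) = 9/(-2 + (2*L + L)) = 9/(-2 + 3*L))
x(t) = 5/t
(7*9)*x(1) = (7*9)*(5/1) = 63*(5*1) = 63*5 = 315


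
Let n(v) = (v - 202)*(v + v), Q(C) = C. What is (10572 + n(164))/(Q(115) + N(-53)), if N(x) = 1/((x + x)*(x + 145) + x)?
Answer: -9275530/563787 ≈ -16.452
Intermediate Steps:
n(v) = 2*v*(-202 + v) (n(v) = (-202 + v)*(2*v) = 2*v*(-202 + v))
N(x) = 1/(x + 2*x*(145 + x)) (N(x) = 1/((2*x)*(145 + x) + x) = 1/(2*x*(145 + x) + x) = 1/(x + 2*x*(145 + x)))
(10572 + n(164))/(Q(115) + N(-53)) = (10572 + 2*164*(-202 + 164))/(115 + 1/((-53)*(291 + 2*(-53)))) = (10572 + 2*164*(-38))/(115 - 1/(53*(291 - 106))) = (10572 - 12464)/(115 - 1/53/185) = -1892/(115 - 1/53*1/185) = -1892/(115 - 1/9805) = -1892/1127574/9805 = -1892*9805/1127574 = -9275530/563787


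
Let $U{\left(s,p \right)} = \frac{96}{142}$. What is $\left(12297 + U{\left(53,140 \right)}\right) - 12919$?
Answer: $- \frac{44114}{71} \approx -621.32$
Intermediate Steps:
$U{\left(s,p \right)} = \frac{48}{71}$ ($U{\left(s,p \right)} = 96 \cdot \frac{1}{142} = \frac{48}{71}$)
$\left(12297 + U{\left(53,140 \right)}\right) - 12919 = \left(12297 + \frac{48}{71}\right) - 12919 = \frac{873135}{71} - 12919 = - \frac{44114}{71}$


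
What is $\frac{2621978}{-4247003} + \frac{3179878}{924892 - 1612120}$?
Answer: $- \frac{7653424051309}{1459329688842} \approx -5.2445$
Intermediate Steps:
$\frac{2621978}{-4247003} + \frac{3179878}{924892 - 1612120} = 2621978 \left(- \frac{1}{4247003}\right) + \frac{3179878}{-687228} = - \frac{2621978}{4247003} + 3179878 \left(- \frac{1}{687228}\right) = - \frac{2621978}{4247003} - \frac{1589939}{343614} = - \frac{7653424051309}{1459329688842}$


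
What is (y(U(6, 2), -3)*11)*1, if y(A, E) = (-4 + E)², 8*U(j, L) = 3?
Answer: 539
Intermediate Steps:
U(j, L) = 3/8 (U(j, L) = (⅛)*3 = 3/8)
(y(U(6, 2), -3)*11)*1 = ((-4 - 3)²*11)*1 = ((-7)²*11)*1 = (49*11)*1 = 539*1 = 539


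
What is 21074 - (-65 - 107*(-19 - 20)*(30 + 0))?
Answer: -104051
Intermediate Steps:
21074 - (-65 - 107*(-19 - 20)*(30 + 0)) = 21074 - (-65 - (-4173)*30) = 21074 - (-65 - 107*(-1170)) = 21074 - (-65 + 125190) = 21074 - 1*125125 = 21074 - 125125 = -104051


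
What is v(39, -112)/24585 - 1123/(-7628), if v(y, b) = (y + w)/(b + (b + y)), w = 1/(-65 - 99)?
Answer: 20940172841/142244827230 ≈ 0.14721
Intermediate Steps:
w = -1/164 (w = 1/(-164) = -1/164 ≈ -0.0060976)
v(y, b) = (-1/164 + y)/(y + 2*b) (v(y, b) = (y - 1/164)/(b + (b + y)) = (-1/164 + y)/(y + 2*b))
v(39, -112)/24585 - 1123/(-7628) = ((-1/164 + 39)/(39 + 2*(-112)))/24585 - 1123/(-7628) = ((6395/164)/(39 - 224))*(1/24585) - 1123*(-1/7628) = ((6395/164)/(-185))*(1/24585) + 1123/7628 = -1/185*6395/164*(1/24585) + 1123/7628 = -1279/6068*1/24585 + 1123/7628 = -1279/149181780 + 1123/7628 = 20940172841/142244827230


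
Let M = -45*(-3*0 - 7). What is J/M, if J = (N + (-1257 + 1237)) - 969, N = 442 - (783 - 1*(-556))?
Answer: -1886/315 ≈ -5.9873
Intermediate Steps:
N = -897 (N = 442 - (783 + 556) = 442 - 1*1339 = 442 - 1339 = -897)
M = 315 (M = -45*(0 - 7) = -45*(-7) = 315)
J = -1886 (J = (-897 + (-1257 + 1237)) - 969 = (-897 - 20) - 969 = -917 - 969 = -1886)
J/M = -1886/315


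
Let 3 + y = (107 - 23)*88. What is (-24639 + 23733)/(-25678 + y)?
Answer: 906/18289 ≈ 0.049538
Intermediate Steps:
y = 7389 (y = -3 + (107 - 23)*88 = -3 + 84*88 = -3 + 7392 = 7389)
(-24639 + 23733)/(-25678 + y) = (-24639 + 23733)/(-25678 + 7389) = -906/(-18289) = -906*(-1/18289) = 906/18289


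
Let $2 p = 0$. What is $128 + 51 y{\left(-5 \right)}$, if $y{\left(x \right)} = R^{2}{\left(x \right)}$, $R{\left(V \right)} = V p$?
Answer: $128$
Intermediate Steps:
$p = 0$ ($p = \frac{1}{2} \cdot 0 = 0$)
$R{\left(V \right)} = 0$ ($R{\left(V \right)} = V 0 = 0$)
$y{\left(x \right)} = 0$ ($y{\left(x \right)} = 0^{2} = 0$)
$128 + 51 y{\left(-5 \right)} = 128 + 51 \cdot 0 = 128 + 0 = 128$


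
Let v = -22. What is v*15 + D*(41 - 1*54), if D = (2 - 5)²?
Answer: -447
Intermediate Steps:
D = 9 (D = (-3)² = 9)
v*15 + D*(41 - 1*54) = -22*15 + 9*(41 - 1*54) = -330 + 9*(41 - 54) = -330 + 9*(-13) = -330 - 117 = -447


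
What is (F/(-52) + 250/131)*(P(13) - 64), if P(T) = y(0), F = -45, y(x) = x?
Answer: -302320/1703 ≈ -177.52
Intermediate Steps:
P(T) = 0
(F/(-52) + 250/131)*(P(13) - 64) = (-45/(-52) + 250/131)*(0 - 64) = (-45*(-1/52) + 250*(1/131))*(-64) = (45/52 + 250/131)*(-64) = (18895/6812)*(-64) = -302320/1703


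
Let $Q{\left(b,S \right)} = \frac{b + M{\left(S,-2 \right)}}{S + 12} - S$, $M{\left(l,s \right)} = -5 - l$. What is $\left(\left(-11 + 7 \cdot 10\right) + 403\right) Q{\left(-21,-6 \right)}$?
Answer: $1232$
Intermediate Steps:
$Q{\left(b,S \right)} = - S + \frac{-5 + b - S}{12 + S}$ ($Q{\left(b,S \right)} = \frac{b - \left(5 + S\right)}{S + 12} - S = \frac{-5 + b - S}{12 + S} - S = - S + \frac{-5 + b - S}{12 + S}$)
$\left(\left(-11 + 7 \cdot 10\right) + 403\right) Q{\left(-21,-6 \right)} = \left(\left(-11 + 7 \cdot 10\right) + 403\right) \frac{-5 - 21 - \left(-6\right)^{2} - -78}{12 - 6} = \left(\left(-11 + 70\right) + 403\right) \frac{-5 - 21 - 36 + 78}{6} = \left(59 + 403\right) \frac{-5 - 21 - 36 + 78}{6} = 462 \cdot \frac{1}{6} \cdot 16 = 462 \cdot \frac{8}{3} = 1232$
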